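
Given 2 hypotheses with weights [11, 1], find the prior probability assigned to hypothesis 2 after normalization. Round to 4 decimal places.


To normalize, divide each weight by the sum of all weights.
Sum = 12
Prior(H2) = 1/12 = 0.0833

0.0833


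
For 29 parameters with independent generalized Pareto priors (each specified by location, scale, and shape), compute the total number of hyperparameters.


A generalized Pareto prior has 3 hyperparameters per parameter.
Total = 29 * 3 = 87

87


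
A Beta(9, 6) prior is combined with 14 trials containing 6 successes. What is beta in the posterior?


In conjugate updating:
beta_posterior = beta_prior + (n - k)
= 6 + (14 - 6)
= 6 + 8 = 14

14


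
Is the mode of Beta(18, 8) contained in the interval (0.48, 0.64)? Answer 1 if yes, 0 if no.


Mode = (a-1)/(a+b-2) = 17/24 = 0.7083
Interval: (0.48, 0.64)
Contains mode? 0

0


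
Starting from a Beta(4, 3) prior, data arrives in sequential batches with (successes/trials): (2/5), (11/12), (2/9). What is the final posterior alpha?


In sequential Bayesian updating, we sum all successes.
Total successes = 15
Final alpha = 4 + 15 = 19

19


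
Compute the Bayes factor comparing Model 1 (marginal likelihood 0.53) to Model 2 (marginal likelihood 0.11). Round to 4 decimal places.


BF12 = marginal likelihood of M1 / marginal likelihood of M2
= 0.53/0.11
= 4.8182

4.8182


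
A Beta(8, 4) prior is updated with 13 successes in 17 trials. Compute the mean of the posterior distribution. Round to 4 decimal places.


After update: Beta(21, 8)
Mean = 21 / (21 + 8) = 21 / 29
= 0.7241

0.7241


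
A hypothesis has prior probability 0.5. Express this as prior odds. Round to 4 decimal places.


Odds = P(H) / P(not H) = 0.5 / 0.5
= 1.0

1.0


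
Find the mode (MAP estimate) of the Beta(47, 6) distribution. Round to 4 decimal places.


For Beta(a,b) with a,b > 1:
Mode = (a-1)/(a+b-2) = (47-1)/(53-2)
= 46/51 = 0.902

0.902


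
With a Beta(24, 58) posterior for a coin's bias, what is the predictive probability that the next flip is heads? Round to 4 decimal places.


The predictive probability equals the posterior mean.
P(next = heads) = alpha / (alpha + beta)
= 24 / 82 = 0.2927

0.2927


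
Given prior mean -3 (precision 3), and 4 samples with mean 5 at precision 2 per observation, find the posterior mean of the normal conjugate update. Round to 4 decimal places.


The posterior mean is a precision-weighted average of prior and data.
Post. prec. = 3 + 8 = 11
Post. mean = (-9 + 40)/11 = 31/11 = 2.8182

2.8182


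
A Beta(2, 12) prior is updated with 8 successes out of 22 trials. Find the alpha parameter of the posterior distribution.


In the Beta-Binomial conjugate update:
alpha_post = alpha_prior + successes
= 2 + 8
= 10

10


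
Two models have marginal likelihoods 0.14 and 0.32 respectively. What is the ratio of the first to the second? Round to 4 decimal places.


Evidence ratio = 0.14 / 0.32
= 0.4375

0.4375


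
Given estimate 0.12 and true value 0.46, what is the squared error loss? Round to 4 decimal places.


Squared error = (estimate - true)^2
Difference = -0.34
Loss = -0.34^2 = 0.1156

0.1156


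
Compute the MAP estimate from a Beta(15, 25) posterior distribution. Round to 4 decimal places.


MAP = mode of Beta distribution
= (alpha - 1)/(alpha + beta - 2)
= (15-1)/(15+25-2)
= 14/38 = 0.3684

0.3684


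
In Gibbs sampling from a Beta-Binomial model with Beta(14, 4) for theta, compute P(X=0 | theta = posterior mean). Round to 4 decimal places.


Posterior mean = alpha/(alpha+beta) = 14/18 = 0.7778
P(X=0|theta=mean) = 1 - theta = 0.2222

0.2222


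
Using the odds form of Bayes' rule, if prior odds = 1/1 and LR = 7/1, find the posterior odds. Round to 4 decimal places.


Bayes' rule in odds form: posterior odds = prior odds * LR
= (1 * 7) / (1 * 1)
= 7/1 = 7.0

7.0


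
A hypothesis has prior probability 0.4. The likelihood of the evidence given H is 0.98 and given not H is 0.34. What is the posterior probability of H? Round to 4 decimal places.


Using Bayes' theorem:
P(E) = 0.4 * 0.98 + 0.6 * 0.34
P(E) = 0.596
P(H|E) = (0.4 * 0.98) / 0.596 = 0.6577

0.6577


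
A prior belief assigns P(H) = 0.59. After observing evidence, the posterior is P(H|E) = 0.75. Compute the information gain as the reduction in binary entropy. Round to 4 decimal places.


H(prior) = -0.59*log2(0.59) - 0.41*log2(0.41)
= 0.9765
H(post) = -0.75*log2(0.75) - 0.25*log2(0.25)
= 0.8113
IG = 0.9765 - 0.8113 = 0.1652

0.1652


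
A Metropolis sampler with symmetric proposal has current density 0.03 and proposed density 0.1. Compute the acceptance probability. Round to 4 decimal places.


For symmetric proposals, acceptance = min(1, pi(x*)/pi(x))
= min(1, 0.1/0.03)
= min(1, 3.3333) = 1.0

1.0


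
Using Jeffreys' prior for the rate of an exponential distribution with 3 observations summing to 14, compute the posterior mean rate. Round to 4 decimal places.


Jeffreys' prior leads to posterior Gamma(3, 14).
Mean = 3/14 = 0.2143

0.2143


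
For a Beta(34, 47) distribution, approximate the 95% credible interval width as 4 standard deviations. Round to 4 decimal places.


Variance of Beta(a,b) = ab / ((a+b)^2 * (a+b+1))
= 34*47 / ((81)^2 * 82)
= 0.003
SD = sqrt(0.003) = 0.0545
Width = 4 * SD = 0.218

0.218


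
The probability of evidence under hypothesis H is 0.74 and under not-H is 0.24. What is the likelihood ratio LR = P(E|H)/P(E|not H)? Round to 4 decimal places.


LR = 0.74 / 0.24
= 3.0833

3.0833


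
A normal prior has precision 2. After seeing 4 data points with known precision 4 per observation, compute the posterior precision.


In the conjugate normal model, precisions add:
tau_posterior = tau_prior + n * tau_data
= 2 + 4*4 = 18

18


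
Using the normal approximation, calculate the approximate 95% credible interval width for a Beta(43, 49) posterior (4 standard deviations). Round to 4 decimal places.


Var(Beta) = 43*49/(92^2 * 93) = 0.0027
SD = 0.0517
Width ~ 4*SD = 0.2069

0.2069


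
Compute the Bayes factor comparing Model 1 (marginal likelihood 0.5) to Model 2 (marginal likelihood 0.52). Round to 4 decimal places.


BF12 = marginal likelihood of M1 / marginal likelihood of M2
= 0.5/0.52
= 0.9615

0.9615


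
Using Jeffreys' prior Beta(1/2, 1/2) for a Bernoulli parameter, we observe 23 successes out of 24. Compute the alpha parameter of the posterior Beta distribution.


Conjugate update: Beta(0.5 + k, 0.5 + n - k).
k = 23, n - k = 1
Posterior alpha = 0.5 + k = 0.5 + 23 = 23.5

23.5


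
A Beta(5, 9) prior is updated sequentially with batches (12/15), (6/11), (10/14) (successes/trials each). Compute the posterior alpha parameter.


Sequential conjugate updating is equivalent to a single batch update.
Total successes across all batches = 28
alpha_posterior = alpha_prior + total_successes = 5 + 28
= 33

33


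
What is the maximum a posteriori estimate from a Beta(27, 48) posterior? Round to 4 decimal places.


The MAP estimate equals the mode of the distribution.
Mode of Beta(a,b) = (a-1)/(a+b-2)
= 26/73
= 0.3562

0.3562


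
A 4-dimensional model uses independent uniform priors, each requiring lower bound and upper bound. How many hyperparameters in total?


Per parameter: 2 (lower bound and upper bound).
Total = 4 * 2 = 8

8


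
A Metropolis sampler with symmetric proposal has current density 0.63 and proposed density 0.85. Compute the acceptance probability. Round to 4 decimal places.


For symmetric proposals, acceptance = min(1, pi(x*)/pi(x))
= min(1, 0.85/0.63)
= min(1, 1.3492) = 1.0

1.0


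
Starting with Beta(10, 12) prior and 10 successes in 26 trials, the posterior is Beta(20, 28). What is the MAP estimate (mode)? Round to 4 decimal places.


The mode of Beta(a, b) when a > 1 and b > 1 is (a-1)/(a+b-2)
= (20 - 1) / (20 + 28 - 2)
= 19 / 46
= 0.413

0.413


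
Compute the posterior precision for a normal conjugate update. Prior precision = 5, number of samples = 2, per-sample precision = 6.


tau_post = tau_0 + n * tau
= 5 + 2 * 6 = 17

17


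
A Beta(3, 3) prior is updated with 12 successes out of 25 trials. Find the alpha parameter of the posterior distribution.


In the Beta-Binomial conjugate update:
alpha_post = alpha_prior + successes
= 3 + 12
= 15

15


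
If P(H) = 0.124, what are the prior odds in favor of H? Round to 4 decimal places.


Prior odds = P(H) / (1 - P(H))
= 0.124 / 0.876
= 0.1416

0.1416


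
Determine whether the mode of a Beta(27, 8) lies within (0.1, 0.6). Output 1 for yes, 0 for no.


First find the mode: (a-1)/(a+b-2) = 0.7879
Is 0.7879 in (0.1, 0.6)? 0

0


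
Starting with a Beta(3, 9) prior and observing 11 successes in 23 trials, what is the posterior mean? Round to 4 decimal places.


Posterior parameters: alpha = 3 + 11 = 14
beta = 9 + 12 = 21
Posterior mean = alpha / (alpha + beta) = 14 / 35
= 0.4

0.4


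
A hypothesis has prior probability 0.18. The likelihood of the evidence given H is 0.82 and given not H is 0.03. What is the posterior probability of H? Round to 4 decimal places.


Using Bayes' theorem:
P(E) = 0.18 * 0.82 + 0.82 * 0.03
P(E) = 0.1722
P(H|E) = (0.18 * 0.82) / 0.1722 = 0.8571

0.8571


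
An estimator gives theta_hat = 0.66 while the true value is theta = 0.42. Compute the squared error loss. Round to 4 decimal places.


The squared error loss is (theta_hat - theta)^2
= (0.66 - 0.42)^2
= (0.24)^2 = 0.0576

0.0576


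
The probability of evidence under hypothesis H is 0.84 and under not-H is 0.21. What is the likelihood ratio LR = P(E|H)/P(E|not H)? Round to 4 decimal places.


LR = 0.84 / 0.21
= 4.0

4.0


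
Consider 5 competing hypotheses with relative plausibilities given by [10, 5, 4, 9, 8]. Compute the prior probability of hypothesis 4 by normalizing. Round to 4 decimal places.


Sum of weights = 10 + 5 + 4 + 9 + 8 = 36
Normalized prior for H4 = 9 / 36
= 0.25

0.25


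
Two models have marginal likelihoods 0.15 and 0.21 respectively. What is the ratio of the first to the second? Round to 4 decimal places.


Evidence ratio = 0.15 / 0.21
= 0.7143

0.7143


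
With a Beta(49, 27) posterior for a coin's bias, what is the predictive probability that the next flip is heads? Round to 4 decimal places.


The predictive probability equals the posterior mean.
P(next = heads) = alpha / (alpha + beta)
= 49 / 76 = 0.6447

0.6447


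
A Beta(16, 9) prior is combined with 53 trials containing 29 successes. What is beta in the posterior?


In conjugate updating:
beta_posterior = beta_prior + (n - k)
= 9 + (53 - 29)
= 9 + 24 = 33

33


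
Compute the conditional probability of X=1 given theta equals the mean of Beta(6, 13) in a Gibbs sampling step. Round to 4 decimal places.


Mean of Beta(6, 13) = 0.3158
P(X=1 | theta=0.3158) = 0.3158

0.3158


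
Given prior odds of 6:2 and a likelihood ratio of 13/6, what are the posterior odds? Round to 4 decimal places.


Posterior odds = prior odds * LR
Prior odds = 6/2 = 3.0
LR = 13/6 = 2.1667
Posterior odds = 3.0 * 2.1667 = 6.5

6.5


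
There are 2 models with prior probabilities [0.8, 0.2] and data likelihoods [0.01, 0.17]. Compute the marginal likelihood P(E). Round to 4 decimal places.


P(E) = sum over models of P(M_i) * P(E|M_i)
= 0.8*0.01 + 0.2*0.17
= 0.042

0.042


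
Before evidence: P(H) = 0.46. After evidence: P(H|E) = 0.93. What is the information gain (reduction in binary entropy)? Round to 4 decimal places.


Prior entropy = 0.9954
Posterior entropy = 0.3659
Information gain = 0.9954 - 0.3659 = 0.6295

0.6295


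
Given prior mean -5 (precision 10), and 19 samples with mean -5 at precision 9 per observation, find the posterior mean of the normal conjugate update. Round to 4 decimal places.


The posterior mean is a precision-weighted average of prior and data.
Post. prec. = 10 + 171 = 181
Post. mean = (-50 + -855)/181 = -905/181 = -5.0

-5.0


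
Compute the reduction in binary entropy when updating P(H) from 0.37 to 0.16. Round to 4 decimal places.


H_before = -p*log2(p) - (1-p)*log2(1-p) for p=0.37: 0.9507
H_after for p=0.16: 0.6343
Reduction = 0.9507 - 0.6343 = 0.3164

0.3164


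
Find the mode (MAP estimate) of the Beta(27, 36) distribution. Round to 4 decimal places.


For Beta(a,b) with a,b > 1:
Mode = (a-1)/(a+b-2) = (27-1)/(63-2)
= 26/61 = 0.4262

0.4262


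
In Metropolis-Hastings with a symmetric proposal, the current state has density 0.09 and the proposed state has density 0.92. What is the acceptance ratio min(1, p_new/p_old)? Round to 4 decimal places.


Ratio = p_new / p_old = 0.92 / 0.09 = 10.2222
Acceptance = min(1, 10.2222) = 1.0

1.0


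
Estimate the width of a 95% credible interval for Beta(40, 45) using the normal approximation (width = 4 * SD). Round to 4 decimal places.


For Beta(a,b): Var = ab/((a+b)^2(a+b+1))
Var = 0.0029, SD = 0.0538
Approximate 95% CI width = 4 * 0.0538 = 0.2153

0.2153


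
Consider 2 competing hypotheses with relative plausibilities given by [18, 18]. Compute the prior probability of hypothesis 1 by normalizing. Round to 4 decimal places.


Sum of weights = 18 + 18 = 36
Normalized prior for H1 = 18 / 36
= 0.5

0.5


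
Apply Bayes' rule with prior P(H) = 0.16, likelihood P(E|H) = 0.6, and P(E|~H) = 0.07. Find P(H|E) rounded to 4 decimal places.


Step 1: Compute marginal P(E) = P(E|H)P(H) + P(E|~H)P(~H)
= 0.6*0.16 + 0.07*0.84 = 0.1548
Step 2: P(H|E) = P(E|H)P(H)/P(E) = 0.096/0.1548
= 0.6202

0.6202


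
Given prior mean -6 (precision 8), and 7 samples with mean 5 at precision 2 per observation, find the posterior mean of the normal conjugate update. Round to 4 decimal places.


The posterior mean is a precision-weighted average of prior and data.
Post. prec. = 8 + 14 = 22
Post. mean = (-48 + 70)/22 = 22/22 = 1.0

1.0


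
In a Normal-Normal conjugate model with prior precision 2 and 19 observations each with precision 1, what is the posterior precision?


Posterior precision = prior precision + n * observation precision
= 2 + 19 * 1
= 2 + 19 = 21

21


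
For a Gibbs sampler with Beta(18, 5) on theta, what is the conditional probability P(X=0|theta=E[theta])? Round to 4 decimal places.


E[theta] = 18/(18+5) = 0.7826
P(X=0|theta) = 1 - theta = 0.2174

0.2174


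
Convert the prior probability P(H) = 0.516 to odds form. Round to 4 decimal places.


P(not H) = 1 - 0.516 = 0.484
Odds = 0.516 / 0.484 = 1.0661

1.0661


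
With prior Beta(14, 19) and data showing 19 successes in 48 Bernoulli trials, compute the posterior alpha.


Conjugate update: alpha_posterior = alpha_prior + k
= 14 + 19 = 33

33


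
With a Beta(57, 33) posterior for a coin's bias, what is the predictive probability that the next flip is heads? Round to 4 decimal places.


The predictive probability equals the posterior mean.
P(next = heads) = alpha / (alpha + beta)
= 57 / 90 = 0.6333

0.6333


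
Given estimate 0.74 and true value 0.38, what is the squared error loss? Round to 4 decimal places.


Squared error = (estimate - true)^2
Difference = 0.36
Loss = 0.36^2 = 0.1296

0.1296


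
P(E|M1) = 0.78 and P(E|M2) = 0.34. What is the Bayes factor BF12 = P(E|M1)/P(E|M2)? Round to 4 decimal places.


Bayes factor BF12 = P(E|M1) / P(E|M2)
= 0.78 / 0.34
= 2.2941

2.2941


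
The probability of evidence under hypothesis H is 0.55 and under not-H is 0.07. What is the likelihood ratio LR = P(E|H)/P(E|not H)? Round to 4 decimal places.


LR = 0.55 / 0.07
= 7.8571

7.8571


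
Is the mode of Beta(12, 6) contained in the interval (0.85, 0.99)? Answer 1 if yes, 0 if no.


Mode = (a-1)/(a+b-2) = 11/16 = 0.6875
Interval: (0.85, 0.99)
Contains mode? 0

0


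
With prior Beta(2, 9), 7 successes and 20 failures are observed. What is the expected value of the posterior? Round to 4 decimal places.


Posterior = Beta(9, 29)
E[theta] = alpha/(alpha+beta)
= 9/38 = 0.2368

0.2368


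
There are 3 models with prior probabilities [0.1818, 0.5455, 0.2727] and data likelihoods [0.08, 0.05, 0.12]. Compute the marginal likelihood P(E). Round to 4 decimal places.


P(E) = sum over models of P(M_i) * P(E|M_i)
= 0.1818*0.08 + 0.5455*0.05 + 0.2727*0.12
= 0.0745

0.0745


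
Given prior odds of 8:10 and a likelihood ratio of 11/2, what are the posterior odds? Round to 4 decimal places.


Posterior odds = prior odds * LR
Prior odds = 8/10 = 0.8
LR = 11/2 = 5.5
Posterior odds = 0.8 * 5.5 = 4.4

4.4


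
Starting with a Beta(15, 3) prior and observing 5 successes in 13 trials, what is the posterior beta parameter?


Posterior beta = prior beta + failures
Failures = 13 - 5 = 8
beta_post = 3 + 8 = 11

11


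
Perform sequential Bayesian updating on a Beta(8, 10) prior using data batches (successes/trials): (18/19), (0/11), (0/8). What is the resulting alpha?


Accumulate successes: 18
Posterior alpha = prior alpha + sum of successes
= 8 + 18 = 26

26


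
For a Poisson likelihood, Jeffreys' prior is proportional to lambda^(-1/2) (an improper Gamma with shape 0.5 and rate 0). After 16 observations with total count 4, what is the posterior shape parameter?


Jeffreys' prior for Poisson is proportional to lambda^(-1/2).
Posterior is Gamma(0.5 + S, 0 + n) = Gamma(0.5 + 4, 16).
Posterior shape = 0.5 + S = 0.5 + 4 = 4.5

4.5


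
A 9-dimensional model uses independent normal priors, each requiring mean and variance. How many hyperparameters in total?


Per parameter: 2 (mean and variance).
Total = 9 * 2 = 18

18


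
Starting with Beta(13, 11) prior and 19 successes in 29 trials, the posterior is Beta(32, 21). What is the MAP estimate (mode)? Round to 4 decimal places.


The mode of Beta(a, b) when a > 1 and b > 1 is (a-1)/(a+b-2)
= (32 - 1) / (32 + 21 - 2)
= 31 / 51
= 0.6078

0.6078


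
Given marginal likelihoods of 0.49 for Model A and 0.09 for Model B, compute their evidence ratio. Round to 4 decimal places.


Ratio = ML(A) / ML(B) = 0.49/0.09
= 5.4444

5.4444


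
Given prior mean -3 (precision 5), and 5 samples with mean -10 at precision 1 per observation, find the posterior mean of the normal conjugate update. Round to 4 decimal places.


The posterior mean is a precision-weighted average of prior and data.
Post. prec. = 5 + 5 = 10
Post. mean = (-15 + -50)/10 = -65/10 = -6.5

-6.5


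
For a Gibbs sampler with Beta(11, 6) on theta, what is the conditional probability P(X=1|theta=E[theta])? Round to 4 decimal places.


E[theta] = 11/(11+6) = 0.6471
P(X=1|theta) = theta = 0.6471

0.6471


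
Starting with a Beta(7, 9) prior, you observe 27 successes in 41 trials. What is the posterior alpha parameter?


For a Beta-Binomial conjugate model:
Posterior alpha = prior alpha + number of successes
= 7 + 27 = 34

34


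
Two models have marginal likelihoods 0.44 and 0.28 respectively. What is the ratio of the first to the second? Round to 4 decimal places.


Evidence ratio = 0.44 / 0.28
= 1.5714

1.5714


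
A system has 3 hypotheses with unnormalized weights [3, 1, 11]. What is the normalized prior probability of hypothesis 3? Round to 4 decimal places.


The normalized prior is the weight divided by the total.
Total weight = 15
P(H3) = 11 / 15 = 0.7333

0.7333


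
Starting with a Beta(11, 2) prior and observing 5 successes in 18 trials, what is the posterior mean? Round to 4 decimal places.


Posterior parameters: alpha = 11 + 5 = 16
beta = 2 + 13 = 15
Posterior mean = alpha / (alpha + beta) = 16 / 31
= 0.5161

0.5161


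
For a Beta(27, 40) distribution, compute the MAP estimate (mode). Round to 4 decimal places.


MAP = mode = (a-1)/(a+b-2)
= (27-1)/(27+40-2)
= 26/65 = 0.4

0.4


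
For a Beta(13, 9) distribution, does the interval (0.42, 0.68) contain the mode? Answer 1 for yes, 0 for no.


Mode of Beta(a,b) = (a-1)/(a+b-2)
= (13-1)/(13+9-2) = 0.6
Check: 0.42 <= 0.6 <= 0.68?
Result: 1

1


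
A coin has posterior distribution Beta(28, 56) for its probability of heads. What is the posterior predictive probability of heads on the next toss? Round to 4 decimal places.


Posterior predictive = E[theta] = alpha/(alpha+beta)
= 28/84
= 0.3333

0.3333


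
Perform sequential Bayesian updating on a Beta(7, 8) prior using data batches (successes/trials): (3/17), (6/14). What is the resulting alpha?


Accumulate successes: 9
Posterior alpha = prior alpha + sum of successes
= 7 + 9 = 16

16


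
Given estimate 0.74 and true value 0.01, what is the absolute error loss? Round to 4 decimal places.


Absolute error = |estimate - true|
= |0.73| = 0.73

0.73


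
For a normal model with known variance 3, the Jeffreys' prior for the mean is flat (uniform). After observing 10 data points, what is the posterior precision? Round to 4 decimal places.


Jeffreys' prior for normal mean (known variance) is flat.
Prior precision = 0.
Posterior precision = prior_prec + n/sigma^2 = 0 + 10/3
= 3.3333

3.3333


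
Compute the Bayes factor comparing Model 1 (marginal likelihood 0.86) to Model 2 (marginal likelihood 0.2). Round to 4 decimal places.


BF12 = marginal likelihood of M1 / marginal likelihood of M2
= 0.86/0.2
= 4.3

4.3


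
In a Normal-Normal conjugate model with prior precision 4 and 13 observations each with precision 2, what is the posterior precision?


Posterior precision = prior precision + n * observation precision
= 4 + 13 * 2
= 4 + 26 = 30

30


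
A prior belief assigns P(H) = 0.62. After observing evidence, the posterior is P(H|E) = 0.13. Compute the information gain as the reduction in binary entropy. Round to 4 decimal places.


H(prior) = -0.62*log2(0.62) - 0.38*log2(0.38)
= 0.958
H(post) = -0.13*log2(0.13) - 0.87*log2(0.87)
= 0.5574
IG = 0.958 - 0.5574 = 0.4006

0.4006


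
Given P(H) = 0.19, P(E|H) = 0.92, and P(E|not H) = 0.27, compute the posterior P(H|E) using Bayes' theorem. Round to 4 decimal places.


By Bayes' theorem: P(H|E) = P(E|H)*P(H) / P(E)
P(E) = P(E|H)*P(H) + P(E|not H)*P(not H)
P(E) = 0.92*0.19 + 0.27*0.81 = 0.3935
P(H|E) = 0.92*0.19 / 0.3935 = 0.4442

0.4442


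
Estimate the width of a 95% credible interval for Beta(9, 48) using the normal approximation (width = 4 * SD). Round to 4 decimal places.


For Beta(a,b): Var = ab/((a+b)^2(a+b+1))
Var = 0.0023, SD = 0.0479
Approximate 95% CI width = 4 * 0.0479 = 0.1915

0.1915


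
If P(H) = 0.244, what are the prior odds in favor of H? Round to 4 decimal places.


Prior odds = P(H) / (1 - P(H))
= 0.244 / 0.756
= 0.3228

0.3228


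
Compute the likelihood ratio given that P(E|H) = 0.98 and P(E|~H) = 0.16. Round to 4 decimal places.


LR = P(E|H) / P(E|~H)
= 0.98 / 0.16 = 6.125

6.125


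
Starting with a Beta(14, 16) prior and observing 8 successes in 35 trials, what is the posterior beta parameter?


Posterior beta = prior beta + failures
Failures = 35 - 8 = 27
beta_post = 16 + 27 = 43

43


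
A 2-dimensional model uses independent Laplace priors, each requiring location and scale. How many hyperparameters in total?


Per parameter: 2 (location and scale).
Total = 2 * 2 = 4

4


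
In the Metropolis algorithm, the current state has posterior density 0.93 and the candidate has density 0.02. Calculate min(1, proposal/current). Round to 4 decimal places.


Ratio = 0.02/0.93 = 0.0215
Acceptance probability = min(1, 0.0215)
= 0.0215

0.0215


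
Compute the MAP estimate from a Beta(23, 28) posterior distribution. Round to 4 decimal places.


MAP = mode of Beta distribution
= (alpha - 1)/(alpha + beta - 2)
= (23-1)/(23+28-2)
= 22/49 = 0.449

0.449


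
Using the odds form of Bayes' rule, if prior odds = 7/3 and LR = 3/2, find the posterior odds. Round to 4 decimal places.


Bayes' rule in odds form: posterior odds = prior odds * LR
= (7 * 3) / (3 * 2)
= 21/6 = 3.5

3.5


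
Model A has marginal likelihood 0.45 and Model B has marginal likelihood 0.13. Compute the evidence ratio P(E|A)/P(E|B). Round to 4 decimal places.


Evidence ratio = P(E|A) / P(E|B)
= 0.45 / 0.13
= 3.4615

3.4615


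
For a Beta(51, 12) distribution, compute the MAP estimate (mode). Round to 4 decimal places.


MAP = mode = (a-1)/(a+b-2)
= (51-1)/(51+12-2)
= 50/61 = 0.8197

0.8197


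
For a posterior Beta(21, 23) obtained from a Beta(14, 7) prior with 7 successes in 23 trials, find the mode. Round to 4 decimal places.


Mode = (alpha - 1) / (alpha + beta - 2)
= 20 / 42
= 0.4762

0.4762


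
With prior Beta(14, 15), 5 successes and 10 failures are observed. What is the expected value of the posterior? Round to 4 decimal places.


Posterior = Beta(19, 25)
E[theta] = alpha/(alpha+beta)
= 19/44 = 0.4318

0.4318


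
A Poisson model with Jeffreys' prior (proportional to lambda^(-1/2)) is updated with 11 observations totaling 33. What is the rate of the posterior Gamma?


Posterior = Gamma(0.5 + S, n)
= Gamma(0.5 + 33, 11)
Posterior rate = 0 + n = 11

11.0


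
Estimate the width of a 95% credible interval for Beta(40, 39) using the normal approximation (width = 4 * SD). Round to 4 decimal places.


For Beta(a,b): Var = ab/((a+b)^2(a+b+1))
Var = 0.0031, SD = 0.0559
Approximate 95% CI width = 4 * 0.0559 = 0.2236

0.2236


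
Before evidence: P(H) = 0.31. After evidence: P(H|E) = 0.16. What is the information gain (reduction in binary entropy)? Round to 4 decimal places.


Prior entropy = 0.8932
Posterior entropy = 0.6343
Information gain = 0.8932 - 0.6343 = 0.2589

0.2589


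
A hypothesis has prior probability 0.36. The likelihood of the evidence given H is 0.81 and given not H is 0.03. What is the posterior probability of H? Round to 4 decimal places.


Using Bayes' theorem:
P(E) = 0.36 * 0.81 + 0.64 * 0.03
P(E) = 0.3108
P(H|E) = (0.36 * 0.81) / 0.3108 = 0.9382

0.9382


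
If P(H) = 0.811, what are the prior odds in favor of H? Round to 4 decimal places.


Prior odds = P(H) / (1 - P(H))
= 0.811 / 0.189
= 4.291

4.291


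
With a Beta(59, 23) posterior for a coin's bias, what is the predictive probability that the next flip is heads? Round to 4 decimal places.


The predictive probability equals the posterior mean.
P(next = heads) = alpha / (alpha + beta)
= 59 / 82 = 0.7195

0.7195


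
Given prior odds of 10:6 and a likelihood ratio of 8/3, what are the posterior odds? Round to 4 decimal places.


Posterior odds = prior odds * LR
Prior odds = 10/6 = 1.6667
LR = 8/3 = 2.6667
Posterior odds = 1.6667 * 2.6667 = 4.4444

4.4444


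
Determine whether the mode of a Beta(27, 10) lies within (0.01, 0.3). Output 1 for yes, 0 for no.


First find the mode: (a-1)/(a+b-2) = 0.7429
Is 0.7429 in (0.01, 0.3)? 0

0


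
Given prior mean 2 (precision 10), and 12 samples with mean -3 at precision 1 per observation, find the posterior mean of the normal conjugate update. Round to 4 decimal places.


The posterior mean is a precision-weighted average of prior and data.
Post. prec. = 10 + 12 = 22
Post. mean = (20 + -36)/22 = -16/22 = -0.7273

-0.7273


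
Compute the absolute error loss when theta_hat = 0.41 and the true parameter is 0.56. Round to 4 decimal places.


L = |theta_hat - theta_true|
= |0.41 - 0.56| = 0.15

0.15


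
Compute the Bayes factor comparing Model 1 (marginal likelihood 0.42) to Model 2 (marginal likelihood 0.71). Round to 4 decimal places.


BF12 = marginal likelihood of M1 / marginal likelihood of M2
= 0.42/0.71
= 0.5915

0.5915


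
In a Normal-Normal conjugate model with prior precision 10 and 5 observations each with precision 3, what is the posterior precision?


Posterior precision = prior precision + n * observation precision
= 10 + 5 * 3
= 10 + 15 = 25

25


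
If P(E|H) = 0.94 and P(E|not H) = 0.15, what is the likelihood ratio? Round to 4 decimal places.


Likelihood ratio = P(E|H) / P(E|not H)
= 0.94 / 0.15
= 6.2667

6.2667


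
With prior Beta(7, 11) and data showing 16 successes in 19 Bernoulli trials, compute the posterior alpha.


Conjugate update: alpha_posterior = alpha_prior + k
= 7 + 16 = 23

23


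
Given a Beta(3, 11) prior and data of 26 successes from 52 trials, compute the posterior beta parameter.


Number of failures = 52 - 26 = 26
Posterior beta = 11 + 26 = 37

37


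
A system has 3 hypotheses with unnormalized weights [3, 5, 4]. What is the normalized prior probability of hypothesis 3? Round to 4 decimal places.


The normalized prior is the weight divided by the total.
Total weight = 12
P(H3) = 4 / 12 = 0.3333

0.3333


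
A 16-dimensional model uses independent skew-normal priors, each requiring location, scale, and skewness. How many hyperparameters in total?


Per parameter: 3 (location, scale, and skewness).
Total = 16 * 3 = 48

48


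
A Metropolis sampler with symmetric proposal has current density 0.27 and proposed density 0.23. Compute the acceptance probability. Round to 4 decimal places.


For symmetric proposals, acceptance = min(1, pi(x*)/pi(x))
= min(1, 0.23/0.27)
= min(1, 0.8519) = 0.8519

0.8519


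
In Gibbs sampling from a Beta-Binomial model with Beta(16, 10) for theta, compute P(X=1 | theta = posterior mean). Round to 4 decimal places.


Posterior mean = alpha/(alpha+beta) = 16/26 = 0.6154
P(X=1|theta=mean) = theta = 0.6154

0.6154


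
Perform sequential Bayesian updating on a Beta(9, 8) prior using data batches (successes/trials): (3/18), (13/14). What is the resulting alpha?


Accumulate successes: 16
Posterior alpha = prior alpha + sum of successes
= 9 + 16 = 25

25


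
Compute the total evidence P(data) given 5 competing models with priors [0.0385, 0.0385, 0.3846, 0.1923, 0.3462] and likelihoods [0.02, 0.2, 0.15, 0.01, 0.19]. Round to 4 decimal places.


Marginal likelihood = sum P(model_i) * P(data|model_i)
Model 1: 0.0385 * 0.02 = 0.0008
Model 2: 0.0385 * 0.2 = 0.0077
Model 3: 0.3846 * 0.15 = 0.0577
Model 4: 0.1923 * 0.01 = 0.0019
Model 5: 0.3462 * 0.19 = 0.0658
Total = 0.1339

0.1339


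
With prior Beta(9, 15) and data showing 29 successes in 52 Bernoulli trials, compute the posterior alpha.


Conjugate update: alpha_posterior = alpha_prior + k
= 9 + 29 = 38

38


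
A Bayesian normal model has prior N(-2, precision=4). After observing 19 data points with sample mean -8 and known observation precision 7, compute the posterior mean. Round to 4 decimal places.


Posterior mean = (prior_precision * prior_mean + n * data_precision * data_mean) / (prior_precision + n * data_precision)
Numerator = 4*-2 + 19*7*-8 = -1072
Denominator = 4 + 19*7 = 137
Posterior mean = -7.8248

-7.8248


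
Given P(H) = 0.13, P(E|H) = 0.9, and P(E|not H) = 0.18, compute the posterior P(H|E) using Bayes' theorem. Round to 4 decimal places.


By Bayes' theorem: P(H|E) = P(E|H)*P(H) / P(E)
P(E) = P(E|H)*P(H) + P(E|not H)*P(not H)
P(E) = 0.9*0.13 + 0.18*0.87 = 0.2736
P(H|E) = 0.9*0.13 / 0.2736 = 0.4276

0.4276


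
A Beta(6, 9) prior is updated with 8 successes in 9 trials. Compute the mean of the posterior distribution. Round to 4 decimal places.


After update: Beta(14, 10)
Mean = 14 / (14 + 10) = 14 / 24
= 0.5833

0.5833


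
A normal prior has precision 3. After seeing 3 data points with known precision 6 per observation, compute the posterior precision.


In the conjugate normal model, precisions add:
tau_posterior = tau_prior + n * tau_data
= 3 + 3*6 = 21

21


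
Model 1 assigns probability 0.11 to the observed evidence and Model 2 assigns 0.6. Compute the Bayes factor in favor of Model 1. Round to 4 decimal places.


BF = P(data|M1) / P(data|M2)
= 0.11 / 0.6 = 0.1833

0.1833


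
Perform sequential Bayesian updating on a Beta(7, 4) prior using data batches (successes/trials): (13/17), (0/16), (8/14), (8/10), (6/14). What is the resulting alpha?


Accumulate successes: 35
Posterior alpha = prior alpha + sum of successes
= 7 + 35 = 42

42


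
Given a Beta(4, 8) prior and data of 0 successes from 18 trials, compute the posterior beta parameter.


Number of failures = 18 - 0 = 18
Posterior beta = 8 + 18 = 26

26


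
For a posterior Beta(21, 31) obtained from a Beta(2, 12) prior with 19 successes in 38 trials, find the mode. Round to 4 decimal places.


Mode = (alpha - 1) / (alpha + beta - 2)
= 20 / 50
= 0.4

0.4


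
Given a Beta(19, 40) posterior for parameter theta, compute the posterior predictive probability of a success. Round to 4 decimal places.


For a Beta-Bernoulli model, the predictive probability is the mean:
P(success) = 19/(19+40) = 19/59 = 0.322

0.322


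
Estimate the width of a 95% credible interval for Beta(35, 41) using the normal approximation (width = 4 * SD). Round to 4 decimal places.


For Beta(a,b): Var = ab/((a+b)^2(a+b+1))
Var = 0.0032, SD = 0.0568
Approximate 95% CI width = 4 * 0.0568 = 0.2272

0.2272


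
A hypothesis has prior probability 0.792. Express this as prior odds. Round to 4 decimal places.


Odds = P(H) / P(not H) = 0.792 / 0.208
= 3.8077

3.8077


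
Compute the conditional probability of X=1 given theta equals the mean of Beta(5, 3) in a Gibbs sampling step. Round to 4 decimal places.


Mean of Beta(5, 3) = 0.625
P(X=1 | theta=0.625) = 0.625

0.625


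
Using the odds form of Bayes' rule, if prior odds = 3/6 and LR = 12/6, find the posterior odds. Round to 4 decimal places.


Bayes' rule in odds form: posterior odds = prior odds * LR
= (3 * 12) / (6 * 6)
= 36/36 = 1.0

1.0


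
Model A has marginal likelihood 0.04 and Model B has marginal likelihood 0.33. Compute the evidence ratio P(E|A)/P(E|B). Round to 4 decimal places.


Evidence ratio = P(E|A) / P(E|B)
= 0.04 / 0.33
= 0.1212

0.1212


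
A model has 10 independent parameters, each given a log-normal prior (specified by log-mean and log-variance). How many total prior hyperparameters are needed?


Each log-normal prior needs 2 hyperparameters (log-mean and log-variance).
Total = 2 * 10 = 20

20


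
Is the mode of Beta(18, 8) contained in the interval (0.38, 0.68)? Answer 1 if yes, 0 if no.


Mode = (a-1)/(a+b-2) = 17/24 = 0.7083
Interval: (0.38, 0.68)
Contains mode? 0

0


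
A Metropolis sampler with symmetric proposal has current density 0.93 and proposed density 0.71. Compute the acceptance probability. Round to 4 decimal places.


For symmetric proposals, acceptance = min(1, pi(x*)/pi(x))
= min(1, 0.71/0.93)
= min(1, 0.7634) = 0.7634

0.7634


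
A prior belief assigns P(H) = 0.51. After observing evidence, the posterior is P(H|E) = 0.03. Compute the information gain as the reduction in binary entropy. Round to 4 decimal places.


H(prior) = -0.51*log2(0.51) - 0.49*log2(0.49)
= 0.9997
H(post) = -0.03*log2(0.03) - 0.97*log2(0.97)
= 0.1944
IG = 0.9997 - 0.1944 = 0.8053

0.8053


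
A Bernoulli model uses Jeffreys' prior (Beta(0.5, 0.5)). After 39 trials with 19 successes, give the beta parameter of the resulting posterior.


Posterior = Beta(prior_alpha + successes, prior_beta + failures)
= Beta(0.5 + 19, 0.5 + 20)
Posterior beta = 0.5 + (n - k) = 0.5 + 20 = 20.5

20.5


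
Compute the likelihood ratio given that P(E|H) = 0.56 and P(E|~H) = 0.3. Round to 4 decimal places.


LR = P(E|H) / P(E|~H)
= 0.56 / 0.3 = 1.8667

1.8667


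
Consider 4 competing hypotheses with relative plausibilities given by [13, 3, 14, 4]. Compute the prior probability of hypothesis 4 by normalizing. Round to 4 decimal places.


Sum of weights = 13 + 3 + 14 + 4 = 34
Normalized prior for H4 = 4 / 34
= 0.1176

0.1176


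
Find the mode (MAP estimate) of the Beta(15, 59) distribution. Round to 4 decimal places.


For Beta(a,b) with a,b > 1:
Mode = (a-1)/(a+b-2) = (15-1)/(74-2)
= 14/72 = 0.1944

0.1944


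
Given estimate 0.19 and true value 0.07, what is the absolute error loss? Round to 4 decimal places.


Absolute error = |estimate - true|
= |0.12| = 0.12

0.12


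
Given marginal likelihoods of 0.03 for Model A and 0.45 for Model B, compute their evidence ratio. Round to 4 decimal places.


Ratio = ML(A) / ML(B) = 0.03/0.45
= 0.0667

0.0667


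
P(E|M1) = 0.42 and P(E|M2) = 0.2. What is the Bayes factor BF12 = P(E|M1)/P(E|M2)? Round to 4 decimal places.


Bayes factor BF12 = P(E|M1) / P(E|M2)
= 0.42 / 0.2
= 2.1

2.1


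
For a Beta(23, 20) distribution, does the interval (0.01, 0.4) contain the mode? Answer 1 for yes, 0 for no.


Mode of Beta(a,b) = (a-1)/(a+b-2)
= (23-1)/(23+20-2) = 0.5366
Check: 0.01 <= 0.5366 <= 0.4?
Result: 0

0


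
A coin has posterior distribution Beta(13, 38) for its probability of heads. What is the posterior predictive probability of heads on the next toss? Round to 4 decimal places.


Posterior predictive = E[theta] = alpha/(alpha+beta)
= 13/51
= 0.2549

0.2549


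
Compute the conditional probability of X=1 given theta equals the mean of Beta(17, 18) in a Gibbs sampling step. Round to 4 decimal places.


Mean of Beta(17, 18) = 0.4857
P(X=1 | theta=0.4857) = 0.4857

0.4857


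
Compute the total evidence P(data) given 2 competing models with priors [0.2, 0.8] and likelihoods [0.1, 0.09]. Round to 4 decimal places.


Marginal likelihood = sum P(model_i) * P(data|model_i)
Model 1: 0.2 * 0.1 = 0.02
Model 2: 0.8 * 0.09 = 0.072
Total = 0.092

0.092


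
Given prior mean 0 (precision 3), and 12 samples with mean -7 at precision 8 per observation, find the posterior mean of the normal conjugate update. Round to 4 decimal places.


The posterior mean is a precision-weighted average of prior and data.
Post. prec. = 3 + 96 = 99
Post. mean = (0 + -672)/99 = -672/99 = -6.7879

-6.7879


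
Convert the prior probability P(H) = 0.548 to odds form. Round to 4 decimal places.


P(not H) = 1 - 0.548 = 0.452
Odds = 0.548 / 0.452 = 1.2124

1.2124


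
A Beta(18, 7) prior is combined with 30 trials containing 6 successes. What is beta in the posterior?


In conjugate updating:
beta_posterior = beta_prior + (n - k)
= 7 + (30 - 6)
= 7 + 24 = 31

31


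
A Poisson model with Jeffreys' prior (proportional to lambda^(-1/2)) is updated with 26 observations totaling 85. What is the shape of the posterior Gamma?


Posterior = Gamma(0.5 + S, n)
= Gamma(0.5 + 85, 26)
Posterior shape = 0.5 + S = 0.5 + 85 = 85.5

85.5


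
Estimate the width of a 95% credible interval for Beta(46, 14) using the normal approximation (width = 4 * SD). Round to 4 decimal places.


For Beta(a,b): Var = ab/((a+b)^2(a+b+1))
Var = 0.0029, SD = 0.0542
Approximate 95% CI width = 4 * 0.0542 = 0.2166

0.2166


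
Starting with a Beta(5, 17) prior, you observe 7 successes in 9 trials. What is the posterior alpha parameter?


For a Beta-Binomial conjugate model:
Posterior alpha = prior alpha + number of successes
= 5 + 7 = 12

12


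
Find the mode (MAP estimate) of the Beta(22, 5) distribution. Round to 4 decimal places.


For Beta(a,b) with a,b > 1:
Mode = (a-1)/(a+b-2) = (22-1)/(27-2)
= 21/25 = 0.84

0.84


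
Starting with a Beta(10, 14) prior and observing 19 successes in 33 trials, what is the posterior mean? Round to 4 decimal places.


Posterior parameters: alpha = 10 + 19 = 29
beta = 14 + 14 = 28
Posterior mean = alpha / (alpha + beta) = 29 / 57
= 0.5088

0.5088


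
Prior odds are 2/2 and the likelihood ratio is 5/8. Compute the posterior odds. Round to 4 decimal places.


Posterior odds = prior odds * likelihood ratio
= (2/2) * (5/8)
= 10 / 16
= 0.625

0.625


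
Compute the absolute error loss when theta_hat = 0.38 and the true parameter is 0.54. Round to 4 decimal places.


L = |theta_hat - theta_true|
= |0.38 - 0.54| = 0.16

0.16


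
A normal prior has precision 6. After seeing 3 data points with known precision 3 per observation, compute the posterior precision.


In the conjugate normal model, precisions add:
tau_posterior = tau_prior + n * tau_data
= 6 + 3*3 = 15

15
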